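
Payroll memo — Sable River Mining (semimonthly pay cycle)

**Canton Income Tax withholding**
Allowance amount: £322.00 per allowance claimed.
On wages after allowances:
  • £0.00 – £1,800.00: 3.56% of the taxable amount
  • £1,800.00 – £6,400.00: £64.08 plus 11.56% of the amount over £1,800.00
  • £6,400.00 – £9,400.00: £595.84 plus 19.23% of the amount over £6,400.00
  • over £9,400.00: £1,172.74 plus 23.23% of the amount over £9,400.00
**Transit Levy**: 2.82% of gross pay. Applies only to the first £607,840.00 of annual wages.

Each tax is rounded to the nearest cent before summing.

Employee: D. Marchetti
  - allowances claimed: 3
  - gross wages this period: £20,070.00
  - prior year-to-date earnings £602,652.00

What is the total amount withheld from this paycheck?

£3,573.28

Canton Income Tax: taxable = £20,070.00 − 3×£322.00 = £19,104.00
  £1,172.74 + 23.23% × (£19,104.00 − £9,400.00) = £1,172.74 + 23.23% × £9,704.00 = £3,426.98
Transit Levy: cap £607,840.00 − YTD £602,652.00 = £5,188.00 subject; 2.82% × £5,188.00 = £146.30
Total: £3,426.98 + £146.30 = £3,573.28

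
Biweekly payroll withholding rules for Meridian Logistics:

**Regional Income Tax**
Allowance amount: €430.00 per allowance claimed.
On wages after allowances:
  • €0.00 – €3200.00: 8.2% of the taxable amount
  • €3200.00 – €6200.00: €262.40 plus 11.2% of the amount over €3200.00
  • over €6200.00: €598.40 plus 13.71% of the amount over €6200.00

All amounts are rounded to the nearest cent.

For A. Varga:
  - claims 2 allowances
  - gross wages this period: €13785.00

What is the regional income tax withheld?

Regional Income Tax: taxable = €13785.00 − 2×€430.00 = €12925.00
  €598.40 + 13.71% × (€12925.00 − €6200.00) = €598.40 + 13.71% × €6725.00 = €1520.40

€1520.40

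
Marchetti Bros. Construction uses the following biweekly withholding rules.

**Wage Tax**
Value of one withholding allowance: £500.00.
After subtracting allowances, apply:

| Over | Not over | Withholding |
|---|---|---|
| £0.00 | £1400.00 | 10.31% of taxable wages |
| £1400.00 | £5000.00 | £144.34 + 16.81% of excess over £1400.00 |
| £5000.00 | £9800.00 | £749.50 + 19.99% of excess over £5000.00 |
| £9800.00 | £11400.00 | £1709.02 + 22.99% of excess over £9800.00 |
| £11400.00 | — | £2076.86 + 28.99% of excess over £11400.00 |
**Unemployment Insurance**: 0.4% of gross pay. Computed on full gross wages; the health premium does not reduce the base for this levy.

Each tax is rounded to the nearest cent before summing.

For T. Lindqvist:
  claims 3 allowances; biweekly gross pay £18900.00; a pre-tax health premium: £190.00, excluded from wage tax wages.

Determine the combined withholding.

£3836.78

Wage Tax: taxable = £18900.00 − £190.00 − 3×£500.00 = £17210.00
  £2076.86 + 28.99% × (£17210.00 − £11400.00) = £2076.86 + 28.99% × £5810.00 = £3761.18
Unemployment Insurance: 0.4% × £18900.00 = £75.60
Total: £3761.18 + £75.60 = £3836.78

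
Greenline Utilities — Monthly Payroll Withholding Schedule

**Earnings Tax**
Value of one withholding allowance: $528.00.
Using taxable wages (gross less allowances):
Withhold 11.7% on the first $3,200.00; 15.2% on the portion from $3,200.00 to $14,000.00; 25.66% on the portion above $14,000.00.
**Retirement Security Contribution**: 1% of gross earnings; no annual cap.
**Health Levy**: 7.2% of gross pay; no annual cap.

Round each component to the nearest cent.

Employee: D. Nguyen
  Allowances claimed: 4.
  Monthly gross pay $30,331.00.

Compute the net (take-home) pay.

$22,179.26

Earnings Tax: taxable = $30,331.00 − 4×$528.00 = $28,219.00
  $2,016.00 + 25.66% × ($28,219.00 − $14,000.00) = $2,016.00 + 25.66% × $14,219.00 = $5,664.60
Retirement Security Contribution: 1% × $30,331.00 = $303.31
Health Levy: 7.2% × $30,331.00 = $2,183.83
Total withheld: $5,664.60 + $303.31 + $2,183.83 = $8,151.74
Net pay: $30,331.00 − $8,151.74 = $22,179.26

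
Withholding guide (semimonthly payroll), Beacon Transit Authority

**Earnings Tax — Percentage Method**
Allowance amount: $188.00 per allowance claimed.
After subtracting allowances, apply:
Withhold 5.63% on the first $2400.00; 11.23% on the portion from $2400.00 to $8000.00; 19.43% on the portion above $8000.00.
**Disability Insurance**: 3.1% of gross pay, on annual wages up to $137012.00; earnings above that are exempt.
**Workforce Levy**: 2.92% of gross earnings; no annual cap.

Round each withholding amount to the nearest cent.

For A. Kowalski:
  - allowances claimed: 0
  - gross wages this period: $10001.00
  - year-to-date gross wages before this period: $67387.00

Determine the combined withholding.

Earnings Tax: taxable = $10001.00
  $764.00 + 19.43% × ($10001.00 − $8000.00) = $764.00 + 19.43% × $2001.00 = $1152.79
Disability Insurance: 3.1% × $10001.00 = $310.03
Workforce Levy: 2.92% × $10001.00 = $292.03
Total: $1152.79 + $310.03 + $292.03 = $1754.85

$1754.85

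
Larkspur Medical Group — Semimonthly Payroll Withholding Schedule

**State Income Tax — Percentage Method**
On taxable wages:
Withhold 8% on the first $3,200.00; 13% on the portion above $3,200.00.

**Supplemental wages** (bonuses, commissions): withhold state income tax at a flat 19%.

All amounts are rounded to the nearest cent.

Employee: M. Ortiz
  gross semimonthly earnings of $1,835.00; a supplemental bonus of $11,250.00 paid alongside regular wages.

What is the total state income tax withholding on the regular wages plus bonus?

$2,284.30

State Income Tax: taxable = $1,835.00
  8% × $1,835.00 = $146.80
Supplemental (19% flat on bonus): 19% × $11,250.00 = $2,137.50
Total state income tax: $146.80 + $2,137.50 = $2,284.30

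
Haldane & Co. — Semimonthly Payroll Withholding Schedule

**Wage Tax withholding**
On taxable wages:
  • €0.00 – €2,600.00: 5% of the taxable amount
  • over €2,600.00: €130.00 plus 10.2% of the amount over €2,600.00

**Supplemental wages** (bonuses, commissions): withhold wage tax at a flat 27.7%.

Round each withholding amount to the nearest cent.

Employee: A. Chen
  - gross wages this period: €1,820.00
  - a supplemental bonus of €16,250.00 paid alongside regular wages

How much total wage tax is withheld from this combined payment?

Wage Tax: taxable = €1,820.00
  5% × €1,820.00 = €91.00
Supplemental (27.7% flat on bonus): 27.7% × €16,250.00 = €4,501.25
Total wage tax: €91.00 + €4,501.25 = €4,592.25

€4,592.25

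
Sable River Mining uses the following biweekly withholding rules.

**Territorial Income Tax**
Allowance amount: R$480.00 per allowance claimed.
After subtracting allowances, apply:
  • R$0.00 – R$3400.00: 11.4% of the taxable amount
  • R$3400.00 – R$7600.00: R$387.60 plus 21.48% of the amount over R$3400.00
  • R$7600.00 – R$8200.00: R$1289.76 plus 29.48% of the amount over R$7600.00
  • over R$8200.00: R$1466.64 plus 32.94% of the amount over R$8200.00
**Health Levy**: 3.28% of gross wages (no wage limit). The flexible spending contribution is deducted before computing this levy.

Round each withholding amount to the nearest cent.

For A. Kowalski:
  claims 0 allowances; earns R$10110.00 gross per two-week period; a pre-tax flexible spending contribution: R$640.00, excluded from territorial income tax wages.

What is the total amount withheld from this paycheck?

Territorial Income Tax: taxable = R$10110.00 − R$640.00 = R$9470.00
  R$1466.64 + 32.94% × (R$9470.00 − R$8200.00) = R$1466.64 + 32.94% × R$1270.00 = R$1884.98
Health Levy: 3.28% × R$9470.00 = R$310.62
Total: R$1884.98 + R$310.62 = R$2195.60

R$2195.60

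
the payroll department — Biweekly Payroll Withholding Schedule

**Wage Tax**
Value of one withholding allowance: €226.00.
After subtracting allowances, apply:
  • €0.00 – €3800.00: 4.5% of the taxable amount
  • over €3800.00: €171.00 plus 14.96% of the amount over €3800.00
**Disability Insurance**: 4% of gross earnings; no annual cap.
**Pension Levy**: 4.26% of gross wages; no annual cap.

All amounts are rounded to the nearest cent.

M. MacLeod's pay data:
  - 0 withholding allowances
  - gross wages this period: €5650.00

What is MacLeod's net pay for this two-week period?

€4735.55

Wage Tax: taxable = €5650.00
  €171.00 + 14.96% × (€5650.00 − €3800.00) = €171.00 + 14.96% × €1850.00 = €447.76
Disability Insurance: 4% × €5650.00 = €226.00
Pension Levy: 4.26% × €5650.00 = €240.69
Total withheld: €447.76 + €226.00 + €240.69 = €914.45
Net pay: €5650.00 − €914.45 = €4735.55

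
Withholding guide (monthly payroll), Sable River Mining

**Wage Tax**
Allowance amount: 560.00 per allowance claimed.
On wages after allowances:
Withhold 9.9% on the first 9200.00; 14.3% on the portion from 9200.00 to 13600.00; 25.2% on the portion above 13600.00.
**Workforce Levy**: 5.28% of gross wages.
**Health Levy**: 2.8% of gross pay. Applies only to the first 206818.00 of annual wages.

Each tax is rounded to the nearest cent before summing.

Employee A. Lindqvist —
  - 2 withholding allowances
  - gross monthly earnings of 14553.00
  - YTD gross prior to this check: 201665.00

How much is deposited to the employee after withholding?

Wage Tax: taxable = 14553.00 − 2×560.00 = 13433.00
  910.80 + 14.3% × (13433.00 − 9200.00) = 910.80 + 14.3% × 4233.00 = 1516.12
Workforce Levy: 5.28% × 14553.00 = 768.40
Health Levy: cap 206818.00 − YTD 201665.00 = 5153.00 subject; 2.8% × 5153.00 = 144.28
Total withheld: 1516.12 + 768.40 + 144.28 = 2428.80
Net pay: 14553.00 − 2428.80 = 12124.20

12124.20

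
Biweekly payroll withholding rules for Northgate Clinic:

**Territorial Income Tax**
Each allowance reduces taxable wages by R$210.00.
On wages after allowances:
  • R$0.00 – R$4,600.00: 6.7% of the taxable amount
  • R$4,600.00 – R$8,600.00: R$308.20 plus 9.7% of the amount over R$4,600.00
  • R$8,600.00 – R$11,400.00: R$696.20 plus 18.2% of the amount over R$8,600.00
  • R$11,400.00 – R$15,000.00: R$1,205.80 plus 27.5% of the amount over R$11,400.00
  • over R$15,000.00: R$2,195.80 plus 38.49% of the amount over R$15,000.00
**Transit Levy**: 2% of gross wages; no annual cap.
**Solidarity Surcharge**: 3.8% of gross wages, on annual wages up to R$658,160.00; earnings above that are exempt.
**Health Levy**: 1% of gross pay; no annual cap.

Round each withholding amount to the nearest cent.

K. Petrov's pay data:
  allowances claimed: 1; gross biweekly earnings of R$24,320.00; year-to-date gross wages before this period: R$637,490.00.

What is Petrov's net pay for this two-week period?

Territorial Income Tax: taxable = R$24,320.00 − 1×R$210.00 = R$24,110.00
  R$2,195.80 + 38.49% × (R$24,110.00 − R$15,000.00) = R$2,195.80 + 38.49% × R$9,110.00 = R$5,702.24
Transit Levy: 2% × R$24,320.00 = R$486.40
Solidarity Surcharge: cap R$658,160.00 − YTD R$637,490.00 = R$20,670.00 subject; 3.8% × R$20,670.00 = R$785.46
Health Levy: 1% × R$24,320.00 = R$243.20
Total withheld: R$5,702.24 + R$486.40 + R$785.46 + R$243.20 = R$7,217.30
Net pay: R$24,320.00 − R$7,217.30 = R$17,102.70

R$17,102.70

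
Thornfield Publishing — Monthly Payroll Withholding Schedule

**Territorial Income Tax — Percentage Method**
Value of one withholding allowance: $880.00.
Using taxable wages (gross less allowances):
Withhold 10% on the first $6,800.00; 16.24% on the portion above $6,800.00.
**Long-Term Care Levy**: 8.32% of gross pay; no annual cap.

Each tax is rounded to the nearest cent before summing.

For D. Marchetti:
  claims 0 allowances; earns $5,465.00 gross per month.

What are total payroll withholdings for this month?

Territorial Income Tax: taxable = $5,465.00
  10% × $5,465.00 = $546.50
Long-Term Care Levy: 8.32% × $5,465.00 = $454.69
Total: $546.50 + $454.69 = $1,001.19

$1,001.19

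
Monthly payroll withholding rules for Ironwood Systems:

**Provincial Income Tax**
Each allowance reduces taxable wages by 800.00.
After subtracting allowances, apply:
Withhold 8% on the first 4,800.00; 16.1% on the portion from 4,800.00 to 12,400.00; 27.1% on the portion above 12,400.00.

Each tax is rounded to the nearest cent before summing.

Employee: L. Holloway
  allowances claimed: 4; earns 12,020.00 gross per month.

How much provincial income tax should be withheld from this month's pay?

Provincial Income Tax: taxable = 12,020.00 − 4×800.00 = 8,820.00
  384.00 + 16.1% × (8,820.00 − 4,800.00) = 384.00 + 16.1% × 4,020.00 = 1,031.22

1,031.22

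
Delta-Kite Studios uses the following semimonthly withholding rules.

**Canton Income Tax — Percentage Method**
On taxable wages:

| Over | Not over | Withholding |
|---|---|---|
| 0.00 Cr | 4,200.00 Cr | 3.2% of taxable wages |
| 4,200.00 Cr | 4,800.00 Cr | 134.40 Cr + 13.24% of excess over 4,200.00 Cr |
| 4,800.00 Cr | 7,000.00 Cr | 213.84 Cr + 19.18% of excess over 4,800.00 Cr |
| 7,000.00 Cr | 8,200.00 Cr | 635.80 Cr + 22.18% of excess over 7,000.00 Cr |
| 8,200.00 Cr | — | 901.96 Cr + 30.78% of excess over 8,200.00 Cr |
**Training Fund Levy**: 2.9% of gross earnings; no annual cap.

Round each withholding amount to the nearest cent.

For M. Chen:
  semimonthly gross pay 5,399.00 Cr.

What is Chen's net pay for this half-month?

Canton Income Tax: taxable = 5,399.00 Cr
  213.84 Cr + 19.18% × (5,399.00 Cr − 4,800.00 Cr) = 213.84 Cr + 19.18% × 599.00 Cr = 328.73 Cr
Training Fund Levy: 2.9% × 5,399.00 Cr = 156.57 Cr
Total withheld: 328.73 Cr + 156.57 Cr = 485.30 Cr
Net pay: 5,399.00 Cr − 485.30 Cr = 4,913.70 Cr

4,913.70 Cr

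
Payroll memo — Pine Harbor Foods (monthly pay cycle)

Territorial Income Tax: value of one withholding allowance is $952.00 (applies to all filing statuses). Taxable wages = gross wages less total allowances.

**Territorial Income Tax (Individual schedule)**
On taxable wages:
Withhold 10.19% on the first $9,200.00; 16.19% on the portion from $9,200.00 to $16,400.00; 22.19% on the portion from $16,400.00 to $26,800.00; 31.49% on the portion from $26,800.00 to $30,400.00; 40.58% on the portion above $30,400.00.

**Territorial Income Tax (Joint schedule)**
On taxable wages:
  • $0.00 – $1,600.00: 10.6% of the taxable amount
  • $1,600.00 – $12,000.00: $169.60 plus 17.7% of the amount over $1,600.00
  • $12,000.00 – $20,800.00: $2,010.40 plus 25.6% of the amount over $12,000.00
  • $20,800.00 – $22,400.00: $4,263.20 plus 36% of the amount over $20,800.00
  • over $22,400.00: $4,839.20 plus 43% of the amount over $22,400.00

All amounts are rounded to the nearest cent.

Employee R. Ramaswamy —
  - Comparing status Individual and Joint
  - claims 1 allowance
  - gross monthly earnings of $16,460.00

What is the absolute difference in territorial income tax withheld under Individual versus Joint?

$949.70

Territorial Income Tax (Individual): taxable = $16,460.00 − 1×$952.00 = $15,508.00
  $937.48 + 16.19% × ($15,508.00 − $9,200.00) = $937.48 + 16.19% × $6,308.00 = $1,958.75
Territorial Income Tax (Joint): taxable = $16,460.00 − 1×$952.00 = $15,508.00
  $2,010.40 + 25.6% × ($15,508.00 − $12,000.00) = $2,010.40 + 25.6% × $3,508.00 = $2,908.45
Difference: |$1,958.75 − $2,908.45| = $949.70 (higher under Joint)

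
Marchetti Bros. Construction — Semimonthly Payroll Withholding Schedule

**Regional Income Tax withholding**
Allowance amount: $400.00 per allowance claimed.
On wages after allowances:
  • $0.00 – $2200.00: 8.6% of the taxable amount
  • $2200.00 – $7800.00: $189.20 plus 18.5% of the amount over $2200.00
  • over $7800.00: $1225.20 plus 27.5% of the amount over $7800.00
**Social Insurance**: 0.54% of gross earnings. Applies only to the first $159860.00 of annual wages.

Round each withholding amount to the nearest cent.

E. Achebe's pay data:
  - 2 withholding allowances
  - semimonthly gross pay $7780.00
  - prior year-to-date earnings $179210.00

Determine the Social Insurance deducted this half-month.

$0.00

Social Insurance: YTD $179210.00 ≥ cap $159860.00 → $0.00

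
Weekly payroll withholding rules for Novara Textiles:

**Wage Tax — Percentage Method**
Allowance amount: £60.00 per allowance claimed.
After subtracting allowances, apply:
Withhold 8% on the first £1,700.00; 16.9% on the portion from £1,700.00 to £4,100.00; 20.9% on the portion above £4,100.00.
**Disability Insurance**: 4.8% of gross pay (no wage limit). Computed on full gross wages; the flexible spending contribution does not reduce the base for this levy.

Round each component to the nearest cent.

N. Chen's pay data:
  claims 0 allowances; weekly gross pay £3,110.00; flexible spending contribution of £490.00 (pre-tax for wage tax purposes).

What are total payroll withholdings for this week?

Wage Tax: taxable = £3,110.00 − £490.00 = £2,620.00
  £136.00 + 16.9% × (£2,620.00 − £1,700.00) = £136.00 + 16.9% × £920.00 = £291.48
Disability Insurance: 4.8% × £3,110.00 = £149.28
Total: £291.48 + £149.28 = £440.76

£440.76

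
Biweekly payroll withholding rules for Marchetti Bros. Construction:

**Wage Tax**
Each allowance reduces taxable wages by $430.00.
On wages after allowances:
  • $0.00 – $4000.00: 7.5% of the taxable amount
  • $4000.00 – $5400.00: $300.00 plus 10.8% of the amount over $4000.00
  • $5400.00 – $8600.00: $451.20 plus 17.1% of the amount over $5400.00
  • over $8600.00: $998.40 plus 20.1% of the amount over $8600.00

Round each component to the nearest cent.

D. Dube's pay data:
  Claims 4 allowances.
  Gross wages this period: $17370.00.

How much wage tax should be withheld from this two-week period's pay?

$2415.45

Wage Tax: taxable = $17370.00 − 4×$430.00 = $15650.00
  $998.40 + 20.1% × ($15650.00 − $8600.00) = $998.40 + 20.1% × $7050.00 = $2415.45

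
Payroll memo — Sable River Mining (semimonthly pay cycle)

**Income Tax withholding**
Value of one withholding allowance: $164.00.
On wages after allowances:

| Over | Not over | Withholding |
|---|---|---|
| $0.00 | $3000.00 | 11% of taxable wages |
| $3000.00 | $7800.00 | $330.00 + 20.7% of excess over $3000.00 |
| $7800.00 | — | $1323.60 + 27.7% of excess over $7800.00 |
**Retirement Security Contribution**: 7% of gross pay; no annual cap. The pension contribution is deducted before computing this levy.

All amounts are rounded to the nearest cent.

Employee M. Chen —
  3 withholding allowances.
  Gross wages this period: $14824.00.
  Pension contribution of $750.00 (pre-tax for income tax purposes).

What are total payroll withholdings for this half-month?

$3910.39

Income Tax: taxable = $14824.00 − $750.00 − 3×$164.00 = $13582.00
  $1323.60 + 27.7% × ($13582.00 − $7800.00) = $1323.60 + 27.7% × $5782.00 = $2925.21
Retirement Security Contribution: 7% × $14074.00 = $985.18
Total: $2925.21 + $985.18 = $3910.39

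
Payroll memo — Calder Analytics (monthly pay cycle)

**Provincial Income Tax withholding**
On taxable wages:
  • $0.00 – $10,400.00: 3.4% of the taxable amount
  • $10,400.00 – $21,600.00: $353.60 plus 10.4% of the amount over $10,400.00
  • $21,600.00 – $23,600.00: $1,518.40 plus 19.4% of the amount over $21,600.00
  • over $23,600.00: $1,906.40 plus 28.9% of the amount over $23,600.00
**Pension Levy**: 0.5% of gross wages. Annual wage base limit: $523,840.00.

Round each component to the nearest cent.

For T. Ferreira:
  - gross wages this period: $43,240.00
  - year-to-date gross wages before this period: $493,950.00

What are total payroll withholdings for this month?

Provincial Income Tax: taxable = $43,240.00
  $1,906.40 + 28.9% × ($43,240.00 − $23,600.00) = $1,906.40 + 28.9% × $19,640.00 = $7,582.36
Pension Levy: cap $523,840.00 − YTD $493,950.00 = $29,890.00 subject; 0.5% × $29,890.00 = $149.45
Total: $7,582.36 + $149.45 = $7,731.81

$7,731.81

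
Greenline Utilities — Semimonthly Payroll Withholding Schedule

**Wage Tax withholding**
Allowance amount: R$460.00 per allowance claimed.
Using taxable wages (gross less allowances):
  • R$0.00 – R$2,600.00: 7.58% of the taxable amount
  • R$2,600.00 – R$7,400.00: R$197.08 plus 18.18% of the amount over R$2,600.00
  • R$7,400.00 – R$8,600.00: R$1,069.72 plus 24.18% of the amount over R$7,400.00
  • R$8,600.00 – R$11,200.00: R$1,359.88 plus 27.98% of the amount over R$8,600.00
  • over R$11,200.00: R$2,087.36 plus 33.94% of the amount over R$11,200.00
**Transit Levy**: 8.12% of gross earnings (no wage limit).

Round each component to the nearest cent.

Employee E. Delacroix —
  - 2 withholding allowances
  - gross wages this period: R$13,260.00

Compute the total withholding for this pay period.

R$3,550.99

Wage Tax: taxable = R$13,260.00 − 2×R$460.00 = R$12,340.00
  R$2,087.36 + 33.94% × (R$12,340.00 − R$11,200.00) = R$2,087.36 + 33.94% × R$1,140.00 = R$2,474.28
Transit Levy: 8.12% × R$13,260.00 = R$1,076.71
Total: R$2,474.28 + R$1,076.71 = R$3,550.99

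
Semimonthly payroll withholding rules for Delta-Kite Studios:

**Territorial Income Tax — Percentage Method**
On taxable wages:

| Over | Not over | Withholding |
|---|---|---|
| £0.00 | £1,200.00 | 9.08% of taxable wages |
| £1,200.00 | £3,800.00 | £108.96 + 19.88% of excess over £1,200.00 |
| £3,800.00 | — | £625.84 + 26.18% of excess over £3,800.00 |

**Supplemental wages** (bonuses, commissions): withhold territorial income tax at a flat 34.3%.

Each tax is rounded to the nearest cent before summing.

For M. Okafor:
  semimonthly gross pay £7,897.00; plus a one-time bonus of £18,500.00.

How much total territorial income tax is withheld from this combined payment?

£8,043.93

Territorial Income Tax: taxable = £7,897.00
  £625.84 + 26.18% × (£7,897.00 − £3,800.00) = £625.84 + 26.18% × £4,097.00 = £1,698.43
Supplemental (34.3% flat on bonus): 34.3% × £18,500.00 = £6,345.50
Total territorial income tax: £1,698.43 + £6,345.50 = £8,043.93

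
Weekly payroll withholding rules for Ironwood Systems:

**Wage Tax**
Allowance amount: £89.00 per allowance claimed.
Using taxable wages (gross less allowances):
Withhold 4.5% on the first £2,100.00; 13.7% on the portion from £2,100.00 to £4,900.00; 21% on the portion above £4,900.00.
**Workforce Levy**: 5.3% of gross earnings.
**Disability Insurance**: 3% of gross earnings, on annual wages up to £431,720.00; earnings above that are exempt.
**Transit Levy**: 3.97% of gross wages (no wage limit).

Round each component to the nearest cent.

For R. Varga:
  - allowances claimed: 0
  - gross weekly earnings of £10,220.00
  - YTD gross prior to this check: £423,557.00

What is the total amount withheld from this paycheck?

Wage Tax: taxable = £10,220.00
  £478.10 + 21% × (£10,220.00 − £4,900.00) = £478.10 + 21% × £5,320.00 = £1,595.30
Workforce Levy: 5.3% × £10,220.00 = £541.66
Disability Insurance: cap £431,720.00 − YTD £423,557.00 = £8,163.00 subject; 3% × £8,163.00 = £244.89
Transit Levy: 3.97% × £10,220.00 = £405.73
Total: £1,595.30 + £541.66 + £244.89 + £405.73 = £2,787.58

£2,787.58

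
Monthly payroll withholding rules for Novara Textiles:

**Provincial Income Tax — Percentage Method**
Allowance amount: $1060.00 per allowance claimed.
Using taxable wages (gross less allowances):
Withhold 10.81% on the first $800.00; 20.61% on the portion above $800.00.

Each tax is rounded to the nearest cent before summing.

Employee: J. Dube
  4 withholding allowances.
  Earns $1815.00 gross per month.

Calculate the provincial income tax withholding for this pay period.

Provincial Income Tax: taxable = $1815.00 − 4×$1060.00 = $-2425.00
  Taxable ≤ 0 → $0.00

$0.00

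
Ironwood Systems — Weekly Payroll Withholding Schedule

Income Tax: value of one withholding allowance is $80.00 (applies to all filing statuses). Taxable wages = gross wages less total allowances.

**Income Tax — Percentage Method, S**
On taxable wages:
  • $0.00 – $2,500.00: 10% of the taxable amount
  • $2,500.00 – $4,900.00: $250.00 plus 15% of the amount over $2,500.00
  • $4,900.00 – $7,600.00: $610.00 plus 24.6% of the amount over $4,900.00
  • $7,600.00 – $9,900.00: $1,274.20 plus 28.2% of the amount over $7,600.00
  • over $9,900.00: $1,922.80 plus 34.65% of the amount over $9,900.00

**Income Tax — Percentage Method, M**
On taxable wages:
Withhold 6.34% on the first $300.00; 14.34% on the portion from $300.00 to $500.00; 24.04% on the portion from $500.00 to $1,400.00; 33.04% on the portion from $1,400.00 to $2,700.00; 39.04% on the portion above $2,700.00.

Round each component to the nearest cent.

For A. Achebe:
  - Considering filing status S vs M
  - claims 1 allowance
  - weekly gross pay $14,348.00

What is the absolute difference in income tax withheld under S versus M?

Income Tax (S): taxable = $14,348.00 − 1×$80.00 = $14,268.00
  $1,922.80 + 34.65% × ($14,268.00 − $9,900.00) = $1,922.80 + 34.65% × $4,368.00 = $3,436.31
Income Tax (M): taxable = $14,348.00 − 1×$80.00 = $14,268.00
  $693.58 + 39.04% × ($14,268.00 − $2,700.00) = $693.58 + 39.04% × $11,568.00 = $5,209.73
Difference: |$3,436.31 − $5,209.73| = $1,773.42 (higher under M)

$1,773.42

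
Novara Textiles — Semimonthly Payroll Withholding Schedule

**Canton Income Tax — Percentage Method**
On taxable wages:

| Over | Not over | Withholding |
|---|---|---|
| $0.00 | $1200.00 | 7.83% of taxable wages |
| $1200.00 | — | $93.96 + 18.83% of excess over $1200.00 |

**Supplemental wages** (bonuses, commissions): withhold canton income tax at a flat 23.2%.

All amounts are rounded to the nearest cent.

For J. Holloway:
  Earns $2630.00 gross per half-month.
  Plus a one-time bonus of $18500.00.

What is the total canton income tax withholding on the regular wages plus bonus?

Canton Income Tax: taxable = $2630.00
  $93.96 + 18.83% × ($2630.00 − $1200.00) = $93.96 + 18.83% × $1430.00 = $363.23
Supplemental (23.2% flat on bonus): 23.2% × $18500.00 = $4292.00
Total canton income tax: $363.23 + $4292.00 = $4655.23

$4655.23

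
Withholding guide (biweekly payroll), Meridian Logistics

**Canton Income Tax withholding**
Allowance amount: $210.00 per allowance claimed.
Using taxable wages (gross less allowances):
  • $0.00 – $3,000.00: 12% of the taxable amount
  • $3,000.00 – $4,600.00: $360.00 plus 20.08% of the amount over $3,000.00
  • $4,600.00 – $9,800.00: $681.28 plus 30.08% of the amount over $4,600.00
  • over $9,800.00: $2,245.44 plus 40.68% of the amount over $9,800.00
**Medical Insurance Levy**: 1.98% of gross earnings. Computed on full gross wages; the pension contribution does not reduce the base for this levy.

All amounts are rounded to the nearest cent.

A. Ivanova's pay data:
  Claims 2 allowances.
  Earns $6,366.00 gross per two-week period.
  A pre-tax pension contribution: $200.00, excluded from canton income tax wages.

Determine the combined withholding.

Canton Income Tax: taxable = $6,366.00 − $200.00 − 2×$210.00 = $5,746.00
  $681.28 + 30.08% × ($5,746.00 − $4,600.00) = $681.28 + 30.08% × $1,146.00 = $1,026.00
Medical Insurance Levy: 1.98% × $6,366.00 = $126.05
Total: $1,026.00 + $126.05 = $1,152.05

$1,152.05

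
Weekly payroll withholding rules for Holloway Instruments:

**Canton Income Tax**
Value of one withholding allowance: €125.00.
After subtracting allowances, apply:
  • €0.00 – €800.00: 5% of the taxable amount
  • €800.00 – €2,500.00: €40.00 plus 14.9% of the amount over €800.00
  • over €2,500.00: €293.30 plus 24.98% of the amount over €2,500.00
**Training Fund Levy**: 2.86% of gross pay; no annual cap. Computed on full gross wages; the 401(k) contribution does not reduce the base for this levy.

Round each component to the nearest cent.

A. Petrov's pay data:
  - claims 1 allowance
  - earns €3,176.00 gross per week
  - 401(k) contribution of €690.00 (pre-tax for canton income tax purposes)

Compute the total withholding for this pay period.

€363.42

Canton Income Tax: taxable = €3,176.00 − €690.00 − 1×€125.00 = €2,361.00
  €40.00 + 14.9% × (€2,361.00 − €800.00) = €40.00 + 14.9% × €1,561.00 = €272.59
Training Fund Levy: 2.86% × €3,176.00 = €90.83
Total: €272.59 + €90.83 = €363.42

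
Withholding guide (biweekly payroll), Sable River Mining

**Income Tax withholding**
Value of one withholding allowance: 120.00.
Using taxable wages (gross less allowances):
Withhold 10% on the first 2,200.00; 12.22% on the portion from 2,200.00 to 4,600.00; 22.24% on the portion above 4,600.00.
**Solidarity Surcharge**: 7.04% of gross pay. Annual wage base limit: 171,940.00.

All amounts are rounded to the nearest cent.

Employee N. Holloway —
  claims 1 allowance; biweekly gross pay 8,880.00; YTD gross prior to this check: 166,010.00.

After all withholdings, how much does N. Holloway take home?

Income Tax: taxable = 8,880.00 − 1×120.00 = 8,760.00
  513.28 + 22.24% × (8,760.00 − 4,600.00) = 513.28 + 22.24% × 4,160.00 = 1,438.46
Solidarity Surcharge: cap 171,940.00 − YTD 166,010.00 = 5,930.00 subject; 7.04% × 5,930.00 = 417.47
Total withheld: 1,438.46 + 417.47 = 1,855.93
Net pay: 8,880.00 − 1,855.93 = 7,024.07

7,024.07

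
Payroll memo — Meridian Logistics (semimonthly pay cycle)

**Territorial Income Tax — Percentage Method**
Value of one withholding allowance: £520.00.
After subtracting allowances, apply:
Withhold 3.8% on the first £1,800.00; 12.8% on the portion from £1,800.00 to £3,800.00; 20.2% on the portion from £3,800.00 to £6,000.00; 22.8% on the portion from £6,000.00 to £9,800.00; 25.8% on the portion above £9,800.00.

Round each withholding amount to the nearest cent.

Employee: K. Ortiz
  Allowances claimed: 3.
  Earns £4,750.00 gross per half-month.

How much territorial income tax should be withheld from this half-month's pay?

£246.32

Territorial Income Tax: taxable = £4,750.00 − 3×£520.00 = £3,190.00
  £68.40 + 12.8% × (£3,190.00 − £1,800.00) = £68.40 + 12.8% × £1,390.00 = £246.32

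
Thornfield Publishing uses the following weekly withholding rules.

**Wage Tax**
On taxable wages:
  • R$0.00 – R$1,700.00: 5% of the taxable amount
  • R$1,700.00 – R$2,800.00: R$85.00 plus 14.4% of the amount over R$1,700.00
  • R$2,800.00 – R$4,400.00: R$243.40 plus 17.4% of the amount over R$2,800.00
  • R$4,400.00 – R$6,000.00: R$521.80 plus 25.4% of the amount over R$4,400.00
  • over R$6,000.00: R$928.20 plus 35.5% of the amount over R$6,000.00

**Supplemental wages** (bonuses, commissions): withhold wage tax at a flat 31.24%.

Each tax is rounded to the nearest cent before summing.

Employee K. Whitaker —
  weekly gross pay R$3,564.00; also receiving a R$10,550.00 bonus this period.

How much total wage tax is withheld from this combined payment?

Wage Tax: taxable = R$3,564.00
  R$243.40 + 17.4% × (R$3,564.00 − R$2,800.00) = R$243.40 + 17.4% × R$764.00 = R$376.34
Supplemental (31.24% flat on bonus): 31.24% × R$10,550.00 = R$3,295.82
Total wage tax: R$376.34 + R$3,295.82 = R$3,672.16

R$3,672.16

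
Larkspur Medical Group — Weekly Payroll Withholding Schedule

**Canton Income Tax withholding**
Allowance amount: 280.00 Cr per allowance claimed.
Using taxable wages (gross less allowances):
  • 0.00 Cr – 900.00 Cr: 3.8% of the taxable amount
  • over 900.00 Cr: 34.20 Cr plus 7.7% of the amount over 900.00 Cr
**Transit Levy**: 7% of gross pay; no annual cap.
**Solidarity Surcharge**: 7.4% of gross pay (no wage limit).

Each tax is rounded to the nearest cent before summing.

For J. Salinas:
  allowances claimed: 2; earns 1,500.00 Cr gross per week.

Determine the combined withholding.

253.28 Cr

Canton Income Tax: taxable = 1,500.00 Cr − 2×280.00 Cr = 940.00 Cr
  34.20 Cr + 7.7% × (940.00 Cr − 900.00 Cr) = 34.20 Cr + 7.7% × 40.00 Cr = 37.28 Cr
Transit Levy: 7% × 1,500.00 Cr = 105.00 Cr
Solidarity Surcharge: 7.4% × 1,500.00 Cr = 111.00 Cr
Total: 37.28 Cr + 105.00 Cr + 111.00 Cr = 253.28 Cr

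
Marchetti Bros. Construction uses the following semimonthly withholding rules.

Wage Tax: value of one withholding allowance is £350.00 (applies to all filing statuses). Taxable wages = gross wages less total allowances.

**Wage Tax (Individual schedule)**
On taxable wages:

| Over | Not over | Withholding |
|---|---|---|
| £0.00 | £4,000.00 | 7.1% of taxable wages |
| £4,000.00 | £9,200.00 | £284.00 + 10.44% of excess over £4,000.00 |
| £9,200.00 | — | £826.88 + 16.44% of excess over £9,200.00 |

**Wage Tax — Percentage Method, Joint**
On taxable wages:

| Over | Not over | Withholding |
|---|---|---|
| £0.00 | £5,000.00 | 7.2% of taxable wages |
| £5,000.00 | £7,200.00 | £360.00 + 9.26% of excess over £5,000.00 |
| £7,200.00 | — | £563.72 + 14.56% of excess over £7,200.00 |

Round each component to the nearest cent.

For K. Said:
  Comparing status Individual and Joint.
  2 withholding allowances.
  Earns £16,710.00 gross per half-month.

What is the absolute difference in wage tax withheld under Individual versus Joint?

£99.98

Wage Tax (Individual): taxable = £16,710.00 − 2×£350.00 = £16,010.00
  £826.88 + 16.44% × (£16,010.00 − £9,200.00) = £826.88 + 16.44% × £6,810.00 = £1,946.44
Wage Tax (Joint): taxable = £16,710.00 − 2×£350.00 = £16,010.00
  £563.72 + 14.56% × (£16,010.00 − £7,200.00) = £563.72 + 14.56% × £8,810.00 = £1,846.46
Difference: |£1,946.44 − £1,846.46| = £99.98 (higher under Individual)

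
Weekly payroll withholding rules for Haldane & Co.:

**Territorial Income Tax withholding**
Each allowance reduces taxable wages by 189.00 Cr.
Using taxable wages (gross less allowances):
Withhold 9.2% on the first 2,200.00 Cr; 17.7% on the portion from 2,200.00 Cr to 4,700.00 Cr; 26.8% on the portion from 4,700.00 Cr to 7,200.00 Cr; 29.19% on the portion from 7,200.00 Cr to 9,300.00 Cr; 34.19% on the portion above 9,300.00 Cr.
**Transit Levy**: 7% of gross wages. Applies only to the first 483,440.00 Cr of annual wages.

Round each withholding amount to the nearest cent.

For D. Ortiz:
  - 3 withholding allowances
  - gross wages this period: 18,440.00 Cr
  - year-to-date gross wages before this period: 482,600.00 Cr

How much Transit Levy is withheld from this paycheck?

Transit Levy: cap 483,440.00 Cr − YTD 482,600.00 Cr = 840.00 Cr subject; 7% × 840.00 Cr = 58.80 Cr

58.80 Cr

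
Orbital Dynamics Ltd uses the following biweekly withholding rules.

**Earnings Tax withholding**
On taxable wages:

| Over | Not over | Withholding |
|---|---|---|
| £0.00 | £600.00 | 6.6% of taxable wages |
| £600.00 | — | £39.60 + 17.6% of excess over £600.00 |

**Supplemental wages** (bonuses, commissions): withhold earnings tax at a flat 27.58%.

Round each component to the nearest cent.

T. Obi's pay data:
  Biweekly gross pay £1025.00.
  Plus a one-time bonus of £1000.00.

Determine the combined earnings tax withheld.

£390.20

Earnings Tax: taxable = £1025.00
  £39.60 + 17.6% × (£1025.00 − £600.00) = £39.60 + 17.6% × £425.00 = £114.40
Supplemental (27.58% flat on bonus): 27.58% × £1000.00 = £275.80
Total earnings tax: £114.40 + £275.80 = £390.20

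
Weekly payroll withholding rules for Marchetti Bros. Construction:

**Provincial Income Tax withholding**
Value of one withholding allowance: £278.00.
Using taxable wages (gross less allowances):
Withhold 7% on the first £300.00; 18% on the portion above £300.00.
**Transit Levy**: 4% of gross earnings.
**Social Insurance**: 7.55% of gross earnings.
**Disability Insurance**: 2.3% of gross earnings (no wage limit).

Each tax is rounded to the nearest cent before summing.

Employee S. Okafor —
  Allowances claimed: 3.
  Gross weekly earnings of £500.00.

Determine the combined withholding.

Provincial Income Tax: taxable = £500.00 − 3×£278.00 = £-334.00
  Taxable ≤ 0 → £0.00
Transit Levy: 4% × £500.00 = £20.00
Social Insurance: 7.55% × £500.00 = £37.75
Disability Insurance: 2.3% × £500.00 = £11.50
Total: £0.00 + £20.00 + £37.75 + £11.50 = £69.25

£69.25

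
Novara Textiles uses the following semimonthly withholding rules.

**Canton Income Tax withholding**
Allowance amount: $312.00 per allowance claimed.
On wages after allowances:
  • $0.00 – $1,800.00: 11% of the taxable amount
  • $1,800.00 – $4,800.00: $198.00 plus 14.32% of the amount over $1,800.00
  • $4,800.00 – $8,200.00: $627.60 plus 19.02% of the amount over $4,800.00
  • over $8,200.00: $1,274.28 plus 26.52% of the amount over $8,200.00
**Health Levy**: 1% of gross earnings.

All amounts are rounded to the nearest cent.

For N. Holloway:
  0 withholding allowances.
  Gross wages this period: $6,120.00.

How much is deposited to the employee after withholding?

$5,180.14

Canton Income Tax: taxable = $6,120.00
  $627.60 + 19.02% × ($6,120.00 − $4,800.00) = $627.60 + 19.02% × $1,320.00 = $878.66
Health Levy: 1% × $6,120.00 = $61.20
Total withheld: $878.66 + $61.20 = $939.86
Net pay: $6,120.00 − $939.86 = $5,180.14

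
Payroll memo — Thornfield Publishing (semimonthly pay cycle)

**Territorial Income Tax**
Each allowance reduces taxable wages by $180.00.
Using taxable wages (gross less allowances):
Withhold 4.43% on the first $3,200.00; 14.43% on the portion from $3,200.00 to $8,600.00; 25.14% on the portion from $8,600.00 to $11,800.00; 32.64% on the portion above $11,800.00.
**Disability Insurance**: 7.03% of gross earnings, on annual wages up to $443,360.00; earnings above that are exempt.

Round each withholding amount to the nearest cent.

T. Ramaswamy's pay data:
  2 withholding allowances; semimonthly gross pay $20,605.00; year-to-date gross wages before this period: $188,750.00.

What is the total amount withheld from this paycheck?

$5,930.44

Territorial Income Tax: taxable = $20,605.00 − 2×$180.00 = $20,245.00
  $1,725.46 + 32.64% × ($20,245.00 − $11,800.00) = $1,725.46 + 32.64% × $8,445.00 = $4,481.91
Disability Insurance: 7.03% × $20,605.00 = $1,448.53
Total: $4,481.91 + $1,448.53 = $5,930.44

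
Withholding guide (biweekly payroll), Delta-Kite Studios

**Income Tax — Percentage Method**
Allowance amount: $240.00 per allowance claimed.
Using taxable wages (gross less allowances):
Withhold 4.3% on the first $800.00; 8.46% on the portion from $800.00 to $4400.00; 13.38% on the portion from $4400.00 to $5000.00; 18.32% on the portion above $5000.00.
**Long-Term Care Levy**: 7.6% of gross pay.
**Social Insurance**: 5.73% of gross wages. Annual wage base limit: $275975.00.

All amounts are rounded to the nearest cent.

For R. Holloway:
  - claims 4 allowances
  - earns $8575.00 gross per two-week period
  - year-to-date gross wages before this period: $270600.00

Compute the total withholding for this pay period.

$1858.00

Income Tax: taxable = $8575.00 − 4×$240.00 = $7615.00
  $419.24 + 18.32% × ($7615.00 − $5000.00) = $419.24 + 18.32% × $2615.00 = $898.31
Long-Term Care Levy: 7.6% × $8575.00 = $651.70
Social Insurance: cap $275975.00 − YTD $270600.00 = $5375.00 subject; 5.73% × $5375.00 = $307.99
Total: $898.31 + $651.70 + $307.99 = $1858.00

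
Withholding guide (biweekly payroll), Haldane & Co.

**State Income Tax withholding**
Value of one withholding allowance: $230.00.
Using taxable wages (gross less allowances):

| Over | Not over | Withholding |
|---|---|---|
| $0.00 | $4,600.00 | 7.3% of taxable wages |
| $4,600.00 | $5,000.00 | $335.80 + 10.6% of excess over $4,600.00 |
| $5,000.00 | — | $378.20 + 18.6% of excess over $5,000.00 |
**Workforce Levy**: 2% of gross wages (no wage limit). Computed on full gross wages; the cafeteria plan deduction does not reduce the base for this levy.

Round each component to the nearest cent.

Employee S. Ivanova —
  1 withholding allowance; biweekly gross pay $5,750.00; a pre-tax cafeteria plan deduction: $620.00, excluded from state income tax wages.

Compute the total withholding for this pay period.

$482.60

State Income Tax: taxable = $5,750.00 − $620.00 − 1×$230.00 = $4,900.00
  $335.80 + 10.6% × ($4,900.00 − $4,600.00) = $335.80 + 10.6% × $300.00 = $367.60
Workforce Levy: 2% × $5,750.00 = $115.00
Total: $367.60 + $115.00 = $482.60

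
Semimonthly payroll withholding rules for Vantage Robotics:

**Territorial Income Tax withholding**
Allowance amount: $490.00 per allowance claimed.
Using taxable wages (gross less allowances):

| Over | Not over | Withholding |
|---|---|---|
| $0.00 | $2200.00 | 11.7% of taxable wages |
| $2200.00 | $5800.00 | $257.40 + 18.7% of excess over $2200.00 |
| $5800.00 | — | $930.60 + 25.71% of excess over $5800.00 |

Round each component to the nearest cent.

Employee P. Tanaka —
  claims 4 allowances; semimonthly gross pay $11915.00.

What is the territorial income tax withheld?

Territorial Income Tax: taxable = $11915.00 − 4×$490.00 = $9955.00
  $930.60 + 25.71% × ($9955.00 − $5800.00) = $930.60 + 25.71% × $4155.00 = $1998.85

$1998.85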